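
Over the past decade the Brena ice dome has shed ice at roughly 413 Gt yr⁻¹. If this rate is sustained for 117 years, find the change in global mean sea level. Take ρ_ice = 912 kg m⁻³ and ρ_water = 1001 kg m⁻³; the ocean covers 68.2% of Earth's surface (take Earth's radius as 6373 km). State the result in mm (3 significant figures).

≈ 139 mm

Total mass lost = 413 Gt/yr × 117 yr = 4.832×10^4 Gt = 4.832×10^16 kg.
ρ_w = 1001 kg m⁻³, so water volume = 4.832×10^16 / 1001 = 4.827×10^13 m³.
Δh = 4.827×10^13 / 3.48×10^14 = 0.139 m = 139 mm.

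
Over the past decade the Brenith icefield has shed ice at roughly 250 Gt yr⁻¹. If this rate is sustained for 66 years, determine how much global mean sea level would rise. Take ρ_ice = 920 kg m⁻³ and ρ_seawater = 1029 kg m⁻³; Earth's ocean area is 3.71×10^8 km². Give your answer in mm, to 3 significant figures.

Total mass lost = 250 Gt/yr × 66 yr = 1.650×10^4 Gt = 1.650×10^16 kg.
ρ_w = 1029 kg m⁻³, so water volume = 1.650×10^16 / 1029 = 1.603×10^13 m³.
Δh = 1.603×10^13 / 3.71×10^14 = 0.0432 m = 43.2 mm.

≈ 43.2 mm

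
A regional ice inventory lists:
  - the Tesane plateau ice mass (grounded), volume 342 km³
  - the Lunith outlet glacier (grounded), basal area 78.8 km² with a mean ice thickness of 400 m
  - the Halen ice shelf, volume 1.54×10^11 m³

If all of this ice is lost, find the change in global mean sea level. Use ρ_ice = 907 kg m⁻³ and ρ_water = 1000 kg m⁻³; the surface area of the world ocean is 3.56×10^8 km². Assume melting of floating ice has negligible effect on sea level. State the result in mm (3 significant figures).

Tesane: 342 km³ × (907/1000) = 310.2 km³ of water.
Lunith: ice volume = 78.8 km² × 400 m = 31.52 km³; 31.52 × (907/1000) = 28.59 km³ of water.
The Halen ice shelf is floating and already displaces its own weight of water, so its melt adds essentially nothing to sea level.
Total added water ≈ 3.388×10^11 m³ over 3.56×10^14 m² → Δh = 9.52×10^-4 m = 0.952 mm.

≈ 0.952 mm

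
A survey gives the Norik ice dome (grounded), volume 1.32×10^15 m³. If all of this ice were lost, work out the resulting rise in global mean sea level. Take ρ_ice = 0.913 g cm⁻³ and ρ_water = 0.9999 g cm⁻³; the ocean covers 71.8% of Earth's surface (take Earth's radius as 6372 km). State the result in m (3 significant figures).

≈ 3.29 m

Norik: 1.32×10^15 m³ × (913/999.9) = 1.205×10^15 m³ of water.
Spread over 3.66×10^14 m² of ocean, Δh = 1.205×10^15 / 3.66×10^14 = 3.29 m.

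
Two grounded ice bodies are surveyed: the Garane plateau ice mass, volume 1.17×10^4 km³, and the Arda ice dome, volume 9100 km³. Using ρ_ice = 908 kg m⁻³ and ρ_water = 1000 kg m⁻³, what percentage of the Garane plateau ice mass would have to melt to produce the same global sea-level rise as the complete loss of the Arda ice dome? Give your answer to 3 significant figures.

≈ 77.8 %

Equal sea-level rise means equal mass of meltwater, i.e. equal mass of ice lost.
Ice mass of Arda: 8.263×10^15 kg; ice mass of Garane: 1.062×10^16 kg.
Fraction required = 8.263×10^15 / 1.062×10^16 = 0.778 → 77.8 %.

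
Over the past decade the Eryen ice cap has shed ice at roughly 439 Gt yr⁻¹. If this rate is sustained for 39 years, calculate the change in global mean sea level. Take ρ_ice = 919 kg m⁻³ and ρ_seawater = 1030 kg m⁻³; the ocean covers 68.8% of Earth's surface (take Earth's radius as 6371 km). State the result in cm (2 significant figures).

≈ 4.7 cm

Total mass lost = 439 Gt/yr × 39 yr = 1.712×10^4 Gt = 1.712×10^16 kg.
ρ_w = 1030 kg m⁻³, so water volume = 1.712×10^16 / 1030 = 1.662×10^13 m³.
Δh = 1.662×10^13 / 3.51×10^14 = 0.0474 m = 4.7 cm.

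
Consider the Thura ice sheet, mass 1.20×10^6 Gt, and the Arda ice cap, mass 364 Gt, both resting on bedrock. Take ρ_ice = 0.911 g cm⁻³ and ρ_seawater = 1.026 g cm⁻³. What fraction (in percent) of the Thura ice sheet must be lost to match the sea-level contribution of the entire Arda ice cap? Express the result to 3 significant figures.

≈ 0.0303 %

Equal sea-level rise means equal mass of meltwater, i.e. equal mass of ice lost.
Ice mass of Arda: 3.640×10^14 kg; ice mass of Thura: 1.200×10^18 kg.
Fraction required = 3.640×10^14 / 1.200×10^18 = 3.03×10^-4 → 0.0303 %.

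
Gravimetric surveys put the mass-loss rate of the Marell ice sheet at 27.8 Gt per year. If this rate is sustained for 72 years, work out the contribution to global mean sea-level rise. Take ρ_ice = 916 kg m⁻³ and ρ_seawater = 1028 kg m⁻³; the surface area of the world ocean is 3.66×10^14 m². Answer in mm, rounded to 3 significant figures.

≈ 5.32 mm

Total mass lost = 27.8 Gt/yr × 72 yr = 2002 Gt = 2.002×10^15 kg.
ρ_w = 1028 kg m⁻³, so water volume = 2.002×10^15 / 1028 = 1.947×10^12 m³.
Δh = 1.947×10^12 / 3.66×10^14 = 5.32×10^-3 m = 5.32 mm.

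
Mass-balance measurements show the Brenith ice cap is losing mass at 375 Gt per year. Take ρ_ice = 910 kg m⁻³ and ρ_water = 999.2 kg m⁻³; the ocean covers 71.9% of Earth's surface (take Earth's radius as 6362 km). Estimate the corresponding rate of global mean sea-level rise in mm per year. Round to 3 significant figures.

≈ 1.03 mm/yr

ρ_w = 999.2 kg m⁻³. Annual water volume added = 375 Gt / ρ_w = 3.750×10^14 kg / 999.2 kg m⁻³ = 3.753×10^11 m³.
Δh per year = 3.753×10^11 / 3.66×10^14 = 1.03×10^-3 m = 1.03 mm.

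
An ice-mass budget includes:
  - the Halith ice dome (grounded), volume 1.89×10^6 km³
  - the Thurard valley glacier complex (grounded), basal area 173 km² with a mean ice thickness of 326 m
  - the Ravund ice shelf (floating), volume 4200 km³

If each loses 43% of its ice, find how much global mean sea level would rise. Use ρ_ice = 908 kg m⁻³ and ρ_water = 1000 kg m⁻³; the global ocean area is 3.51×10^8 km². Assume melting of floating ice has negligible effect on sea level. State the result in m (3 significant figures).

≈ 2.10 m

Halith: 0.43 × 1.89×10^6 km³ × (908/1000) = 7.379×10^5 km³ of water.
Thurard: ice volume = 173 km² × 326 m = 56.40 km³; 0.43 × 56.40 × (908/1000) = 22.02 km³ of water.
The Ravund ice shelf is floating and already displaces its own weight of water, so its melt adds essentially nothing to sea level.
Total added water ≈ 7.380×10^14 m³ over 3.51×10^14 m² → Δh = 2.10 m.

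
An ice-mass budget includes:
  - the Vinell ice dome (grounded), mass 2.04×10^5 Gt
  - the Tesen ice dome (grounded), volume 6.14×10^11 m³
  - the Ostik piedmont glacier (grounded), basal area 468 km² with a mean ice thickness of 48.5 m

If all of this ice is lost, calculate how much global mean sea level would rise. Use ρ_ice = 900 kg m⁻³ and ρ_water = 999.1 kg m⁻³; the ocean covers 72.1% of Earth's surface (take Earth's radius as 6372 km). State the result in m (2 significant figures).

Vinell: 2.04×10^5 Gt = 2.040×10^17 kg; dividing by ρ_w = 999.1 kg m⁻³ gives 2.042×10^14 m³ of water.
Tesen: 6.14×10^11 m³ × (900/999.1) = 5.531×10^11 m³ of water.
Ostik: ice volume = 468 km² × 48.5 m = 22.70 km³; 22.70 × (900/999.1) = 20.45 km³ of water.
Total added water ≈ 2.048×10^14 m³ over 3.68×10^14 m² → Δh = 0.557 m.

≈ 0.56 m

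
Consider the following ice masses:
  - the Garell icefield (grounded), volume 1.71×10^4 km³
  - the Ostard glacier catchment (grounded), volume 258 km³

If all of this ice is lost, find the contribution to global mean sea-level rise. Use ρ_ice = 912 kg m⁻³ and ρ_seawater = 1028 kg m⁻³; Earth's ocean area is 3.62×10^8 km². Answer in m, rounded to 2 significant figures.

Garell: 1.71×10^4 km³ × (912/1028) = 1.517×10^4 km³ of water.
Ostard: 258 km³ × (912/1028) = 228.9 km³ of water.
Total added water ≈ 1.540×10^13 m³ over 3.62×10^14 m² → Δh = 0.0425 m.

≈ 0.043 m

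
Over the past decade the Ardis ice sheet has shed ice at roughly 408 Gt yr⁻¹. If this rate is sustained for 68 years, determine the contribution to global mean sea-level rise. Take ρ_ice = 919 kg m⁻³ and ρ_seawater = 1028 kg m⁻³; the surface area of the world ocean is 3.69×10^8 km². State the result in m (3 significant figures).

≈ 0.0731 m

Total mass lost = 408 Gt/yr × 68 yr = 2.774×10^4 Gt = 2.774×10^16 kg.
ρ_w = 1028 kg m⁻³, so water volume = 2.774×10^16 / 1028 = 2.699×10^13 m³.
Δh = 2.699×10^13 / 3.69×10^14 = 0.0731 m.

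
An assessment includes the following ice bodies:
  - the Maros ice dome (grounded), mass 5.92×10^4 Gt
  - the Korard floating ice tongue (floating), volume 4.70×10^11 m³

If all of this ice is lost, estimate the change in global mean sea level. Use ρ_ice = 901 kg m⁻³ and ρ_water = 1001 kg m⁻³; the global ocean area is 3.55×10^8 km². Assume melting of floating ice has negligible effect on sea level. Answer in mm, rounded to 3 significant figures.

Maros: 5.92×10^4 Gt = 5.920×10^16 kg; dividing by ρ_w = 1001 kg m⁻³ gives 5.914×10^13 m³ of water.
The Korard floating ice tongue is floating and already displaces its own weight of water, so its melt adds essentially nothing to sea level.
Total added water ≈ 5.914×10^13 m³ over 3.55×10^14 m² → Δh = 0.167 m = 167 mm.

≈ 167 mm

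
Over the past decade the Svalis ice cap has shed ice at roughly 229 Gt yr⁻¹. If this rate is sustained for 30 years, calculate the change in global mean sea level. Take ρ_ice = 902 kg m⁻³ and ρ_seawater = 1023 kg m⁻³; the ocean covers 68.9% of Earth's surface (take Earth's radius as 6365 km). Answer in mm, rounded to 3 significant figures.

≈ 19.1 mm

Total mass lost = 229 Gt/yr × 30 yr = 6870 Gt = 6.870×10^15 kg.
ρ_w = 1023 kg m⁻³, so water volume = 6.870×10^15 / 1023 = 6.716×10^12 m³.
Δh = 6.716×10^12 / 3.51×10^14 = 0.0191 m = 19.1 mm.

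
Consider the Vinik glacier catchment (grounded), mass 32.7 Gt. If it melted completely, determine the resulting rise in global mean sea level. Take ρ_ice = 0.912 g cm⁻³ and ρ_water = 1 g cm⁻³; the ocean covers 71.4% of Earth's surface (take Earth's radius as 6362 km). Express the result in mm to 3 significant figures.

Vinik: 32.7 Gt = 3.270×10^13 kg; dividing by ρ_w = 1 g cm⁻³ = 1000 kg m⁻³ gives 3.270×10^10 m³ of water.
Spread over 3.63×10^14 m² of ocean, Δh = 3.270×10^10 / 3.63×10^14 = 9.00×10^-5 m = 0.0900 mm.

≈ 0.0900 mm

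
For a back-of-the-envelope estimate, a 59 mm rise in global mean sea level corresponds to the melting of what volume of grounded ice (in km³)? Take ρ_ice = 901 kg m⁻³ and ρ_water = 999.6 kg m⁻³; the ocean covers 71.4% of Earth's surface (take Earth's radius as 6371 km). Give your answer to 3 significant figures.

≈ 2.38×10^4 km³

Required water volume = Δh × A = 0.059 m × 3.64×10^14 m² = 2.149×10^13 m³ = 2.149×10^4 km³.
Ice volume = water volume × ρ_w/ρ_ice = 2.149×10^4 × 999.6/901 = 2.38×10^4 km³.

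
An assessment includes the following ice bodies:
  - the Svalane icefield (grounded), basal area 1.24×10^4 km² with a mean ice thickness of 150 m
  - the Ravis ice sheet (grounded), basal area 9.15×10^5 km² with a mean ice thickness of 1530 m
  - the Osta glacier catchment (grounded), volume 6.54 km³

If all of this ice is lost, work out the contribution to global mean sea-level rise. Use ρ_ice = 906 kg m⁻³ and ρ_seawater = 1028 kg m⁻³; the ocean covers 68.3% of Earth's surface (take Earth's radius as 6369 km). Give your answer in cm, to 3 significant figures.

≈ 355 cm

Svalane: ice volume = 1.24×10^4 km² × 150 m = 1860 km³; 1860 × (906/1028) = 1639 km³ of water.
Ravis: ice volume = 9.15×10^5 km² × 1530 m = 1.400×10^6 km³; 1.400×10^6 × (906/1028) = 1.234×10^6 km³ of water.
Osta: 6.54 km³ × (906/1028) = 5.764 km³ of water.
Total added water ≈ 1.235×10^15 m³ over 3.48×10^14 m² → Δh = 3.55 m = 355 cm.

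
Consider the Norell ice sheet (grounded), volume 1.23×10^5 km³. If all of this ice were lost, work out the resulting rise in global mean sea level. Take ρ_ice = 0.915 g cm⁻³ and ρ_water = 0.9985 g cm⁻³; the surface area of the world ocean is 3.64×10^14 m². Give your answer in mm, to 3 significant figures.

Norell: 1.23×10^5 km³ × (915/998.5) = 1.127×10^5 km³ of water.
Spread over 3.64×10^14 m² of ocean, Δh = 1.127×10^14 / 3.64×10^14 = 0.310 m = 310 mm.

≈ 310 mm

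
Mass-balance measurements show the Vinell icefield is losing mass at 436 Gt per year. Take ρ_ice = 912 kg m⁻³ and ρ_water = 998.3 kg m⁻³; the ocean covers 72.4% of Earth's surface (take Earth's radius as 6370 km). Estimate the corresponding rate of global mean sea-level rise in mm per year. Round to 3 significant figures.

≈ 1.18 mm/yr

ρ_w = 998.3 kg m⁻³. Annual water volume added = 436 Gt / ρ_w = 4.360×10^14 kg / 998.3 kg m⁻³ = 4.367×10^11 m³.
Δh per year = 4.367×10^11 / 3.69×10^14 = 1.18×10^-3 m = 1.18 mm.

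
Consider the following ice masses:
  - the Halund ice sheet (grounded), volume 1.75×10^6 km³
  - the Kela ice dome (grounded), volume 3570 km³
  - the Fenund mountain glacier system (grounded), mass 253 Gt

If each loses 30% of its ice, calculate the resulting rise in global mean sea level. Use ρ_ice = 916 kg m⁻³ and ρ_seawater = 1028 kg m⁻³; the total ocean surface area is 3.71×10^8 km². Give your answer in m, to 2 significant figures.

Halund: 0.3 × 1.75×10^6 km³ × (916/1028) = 4.678×10^5 km³ of water.
Kela: 0.3 × 3570 km³ × (916/1028) = 954.3 km³ of water.
Fenund: 0.3 × 253 Gt = 7.590×10^13 kg; dividing by ρ_w = 1028 kg m⁻³ gives 7.383×10^10 m³ of water.
Total added water ≈ 4.688×10^14 m³ over 3.71×10^14 m² → Δh = 1.26 m.

≈ 1.3 m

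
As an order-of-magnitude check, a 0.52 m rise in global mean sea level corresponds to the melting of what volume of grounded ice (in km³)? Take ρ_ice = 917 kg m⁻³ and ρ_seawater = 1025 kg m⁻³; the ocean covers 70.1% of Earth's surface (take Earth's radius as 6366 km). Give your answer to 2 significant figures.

Required water volume = Δh × A = 0.52 m × 3.57×10^14 m² = 1.856×10^14 m³ = 1.856×10^5 km³.
Ice volume = water volume × ρ_w/ρ_ice = 1.856×10^5 × 1025/917 = 2.1×10^5 km³.

≈ 2.1×10^5 km³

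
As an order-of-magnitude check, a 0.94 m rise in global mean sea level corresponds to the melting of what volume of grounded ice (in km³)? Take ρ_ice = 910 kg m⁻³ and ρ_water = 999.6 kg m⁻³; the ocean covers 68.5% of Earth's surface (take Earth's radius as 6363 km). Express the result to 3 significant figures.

Required water volume = Δh × A = 0.94 m × 3.49×10^14 m² = 3.276×10^14 m³ = 3.276×10^5 km³.
Ice volume = water volume × ρ_w/ρ_ice = 3.276×10^5 × 999.6/910 = 3.60×10^5 km³.

≈ 3.60×10^5 km³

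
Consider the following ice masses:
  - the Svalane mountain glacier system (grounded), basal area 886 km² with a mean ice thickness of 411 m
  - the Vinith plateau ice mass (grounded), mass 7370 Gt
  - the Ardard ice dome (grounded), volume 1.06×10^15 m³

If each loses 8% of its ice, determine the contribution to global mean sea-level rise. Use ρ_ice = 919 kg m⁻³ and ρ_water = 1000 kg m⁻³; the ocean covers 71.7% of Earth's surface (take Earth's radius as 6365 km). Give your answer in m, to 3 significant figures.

Svalane: ice volume = 886 km² × 411 m = 364.1 km³; 0.08 × 364.1 × (919/1000) = 26.77 km³ of water.
Vinith: 0.08 × 7370 Gt = 5.896×10^14 kg; dividing by ρ_w = 1000 kg m⁻³ gives 5.896×10^11 m³ of water.
Ardard: 0.08 × 1.06×10^15 m³ × (919/1000) = 7.793×10^13 m³ of water.
Total added water ≈ 7.855×10^13 m³ over 3.65×10^14 m² → Δh = 0.215 m.

≈ 0.215 m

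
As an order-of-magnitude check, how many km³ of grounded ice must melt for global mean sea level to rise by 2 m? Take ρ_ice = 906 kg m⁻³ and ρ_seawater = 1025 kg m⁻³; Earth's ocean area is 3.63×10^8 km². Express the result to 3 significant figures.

≈ 8.21×10^5 km³

Required water volume = Δh × A = 2 m × 3.63×10^14 m² = 7.260×10^14 m³ = 7.260×10^5 km³.
Ice volume = water volume × ρ_w/ρ_ice = 7.260×10^5 × 1025/906 = 8.21×10^5 km³.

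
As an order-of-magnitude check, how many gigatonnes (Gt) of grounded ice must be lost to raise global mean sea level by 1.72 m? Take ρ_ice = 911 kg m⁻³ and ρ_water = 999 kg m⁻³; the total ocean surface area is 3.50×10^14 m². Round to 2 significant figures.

Required water volume = Δh × A = 1.72 m × 3.50×10^14 m² = 6.020×10^14 m³.
ρ_w = 999 kg m⁻³, so the mass of water = 6.020×10^14 m³ × 999 kg m⁻³ = 6.014×10^17 kg = 6.0×10^5 Gt (and the same mass of ice, by conservation).

≈ 6.0×10^5 Gt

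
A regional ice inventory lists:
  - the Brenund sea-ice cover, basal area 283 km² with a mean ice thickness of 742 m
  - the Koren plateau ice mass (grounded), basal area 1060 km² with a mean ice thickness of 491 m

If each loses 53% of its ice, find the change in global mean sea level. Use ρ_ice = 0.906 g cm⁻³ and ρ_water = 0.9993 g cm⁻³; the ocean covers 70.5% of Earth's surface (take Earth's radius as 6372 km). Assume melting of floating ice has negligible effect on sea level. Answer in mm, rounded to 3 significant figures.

≈ 0.695 mm

The Brenund sea-ice cover is floating and already displaces its own weight of water, so its melt adds essentially nothing to sea level.
Koren: ice volume = 1060 km² × 491 m = 520.5 km³; 0.53 × 520.5 × (906/999.3) = 250.1 km³ of water.
Total added water ≈ 2.501×10^11 m³ over 3.60×10^14 m² → Δh = 6.95×10^-4 m = 0.695 mm.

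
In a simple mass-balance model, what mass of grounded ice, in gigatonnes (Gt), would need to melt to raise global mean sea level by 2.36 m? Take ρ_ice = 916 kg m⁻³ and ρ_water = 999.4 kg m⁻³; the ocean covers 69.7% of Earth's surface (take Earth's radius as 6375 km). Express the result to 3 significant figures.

Required water volume = Δh × A = 2.36 m × 3.56×10^14 m² = 8.401×10^14 m³.
ρ_w = 999.4 kg m⁻³, so the mass of water = 8.401×10^14 m³ × 999.4 kg m⁻³ = 8.396×10^17 kg = 8.40×10^5 Gt (and the same mass of ice, by conservation).

≈ 8.40×10^5 Gt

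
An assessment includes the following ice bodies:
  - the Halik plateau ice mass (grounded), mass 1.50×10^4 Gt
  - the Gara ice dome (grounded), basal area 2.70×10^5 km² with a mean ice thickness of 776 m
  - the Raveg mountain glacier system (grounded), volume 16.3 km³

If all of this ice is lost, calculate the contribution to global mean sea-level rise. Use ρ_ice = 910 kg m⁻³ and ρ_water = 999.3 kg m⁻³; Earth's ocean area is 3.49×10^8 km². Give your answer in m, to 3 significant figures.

≈ 0.590 m

Halik: 1.50×10^4 Gt = 1.500×10^16 kg; dividing by ρ_w = 999.3 kg m⁻³ gives 1.501×10^13 m³ of water.
Gara: ice volume = 2.70×10^5 km² × 776 m = 2.095×10^5 km³; 2.095×10^5 × (910/999.3) = 1.908×10^5 km³ of water.
Raveg: 16.3 km³ × (910/999.3) = 14.84 km³ of water.
Total added water ≈ 2.058×10^14 m³ over 3.49×10^14 m² → Δh = 0.590 m.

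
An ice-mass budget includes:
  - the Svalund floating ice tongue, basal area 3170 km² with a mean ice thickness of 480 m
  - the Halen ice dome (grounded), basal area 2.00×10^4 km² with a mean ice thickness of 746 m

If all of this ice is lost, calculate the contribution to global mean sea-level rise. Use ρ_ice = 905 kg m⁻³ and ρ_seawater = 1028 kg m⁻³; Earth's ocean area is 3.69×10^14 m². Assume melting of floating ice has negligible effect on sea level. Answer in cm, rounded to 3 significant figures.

The Svalund floating ice tongue is floating and already displaces its own weight of water, so its melt adds essentially nothing to sea level.
Halen: ice volume = 2.00×10^4 km² × 746 m = 1.492×10^4 km³; 1.492×10^4 × (905/1028) = 1.313×10^4 km³ of water.
Total added water ≈ 1.313×10^13 m³ over 3.69×10^14 m² → Δh = 0.0356 m = 3.56 cm.

≈ 3.56 cm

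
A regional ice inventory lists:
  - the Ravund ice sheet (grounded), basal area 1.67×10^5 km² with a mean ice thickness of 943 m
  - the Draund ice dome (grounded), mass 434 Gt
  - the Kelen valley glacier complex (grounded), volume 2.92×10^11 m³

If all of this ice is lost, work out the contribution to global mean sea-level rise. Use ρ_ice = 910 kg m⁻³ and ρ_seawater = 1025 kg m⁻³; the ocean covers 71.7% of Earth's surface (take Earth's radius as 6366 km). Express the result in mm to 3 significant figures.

Ravund: ice volume = 1.67×10^5 km² × 943 m = 1.575×10^5 km³; 1.575×10^5 × (910/1025) = 1.398×10^5 km³ of water.
Draund: 434 Gt = 4.340×10^14 kg; dividing by ρ_w = 1025 kg m⁻³ gives 4.234×10^11 m³ of water.
Kelen: 2.92×10^11 m³ × (910/1025) = 2.592×10^11 m³ of water.
Total added water ≈ 1.405×10^14 m³ over 3.65×10^14 m² → Δh = 0.385 m = 385 mm.

≈ 385 mm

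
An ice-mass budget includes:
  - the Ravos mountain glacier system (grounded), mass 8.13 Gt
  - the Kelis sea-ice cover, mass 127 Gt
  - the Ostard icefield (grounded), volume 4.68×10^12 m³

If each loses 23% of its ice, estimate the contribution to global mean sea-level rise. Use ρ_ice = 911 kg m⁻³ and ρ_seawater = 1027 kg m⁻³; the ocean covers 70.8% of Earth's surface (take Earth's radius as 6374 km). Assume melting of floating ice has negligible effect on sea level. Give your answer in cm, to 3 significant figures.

Ravos: 0.23 × 8.13 Gt = 1.870×10^12 kg; dividing by ρ_w = 1027 kg m⁻³ gives 1.821×10^9 m³ of water.
The Kelis sea-ice cover is floating and already displaces its own weight of water, so its melt adds essentially nothing to sea level.
Ostard: 0.23 × 4.68×10^12 m³ × (911/1027) = 9.548×10^11 m³ of water.
Total added water ≈ 9.566×10^11 m³ over 3.61×10^14 m² → Δh = 2.65×10^-3 m = 0.265 cm.

≈ 0.265 cm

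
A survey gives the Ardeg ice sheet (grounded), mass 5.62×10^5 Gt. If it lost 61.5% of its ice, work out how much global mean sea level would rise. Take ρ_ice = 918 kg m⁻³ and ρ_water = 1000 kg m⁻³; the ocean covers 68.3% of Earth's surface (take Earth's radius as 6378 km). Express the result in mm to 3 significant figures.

≈ 990 mm

Ardeg: 0.615 × 5.62×10^5 Gt = 3.456×10^17 kg; dividing by ρ_w = 1000 kg m⁻³ gives 3.456×10^14 m³ of water.
Spread over 3.49×10^14 m² of ocean, Δh = 3.456×10^14 / 3.49×10^14 = 0.990 m = 990 mm.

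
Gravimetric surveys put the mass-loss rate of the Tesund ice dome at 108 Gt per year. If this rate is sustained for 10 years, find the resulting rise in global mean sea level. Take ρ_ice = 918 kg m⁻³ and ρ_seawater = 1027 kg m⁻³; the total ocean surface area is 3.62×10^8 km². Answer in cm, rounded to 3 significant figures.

≈ 0.290 cm

Total mass lost = 108 Gt/yr × 10 yr = 1080 Gt = 1.080×10^15 kg.
ρ_w = 1027 kg m⁻³, so water volume = 1.080×10^15 / 1027 = 1.052×10^12 m³.
Δh = 1.052×10^12 / 3.62×10^14 = 2.90×10^-3 m = 0.290 cm.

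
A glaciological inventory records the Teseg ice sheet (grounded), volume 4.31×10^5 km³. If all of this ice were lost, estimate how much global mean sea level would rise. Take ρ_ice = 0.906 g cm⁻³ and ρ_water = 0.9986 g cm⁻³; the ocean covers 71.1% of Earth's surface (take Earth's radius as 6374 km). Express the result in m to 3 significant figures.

Teseg: 4.31×10^5 km³ × (906/998.6) = 3.910×10^5 km³ of water.
Spread over 3.63×10^14 m² of ocean, Δh = 3.910×10^14 / 3.63×10^14 = 1.08 m.

≈ 1.08 m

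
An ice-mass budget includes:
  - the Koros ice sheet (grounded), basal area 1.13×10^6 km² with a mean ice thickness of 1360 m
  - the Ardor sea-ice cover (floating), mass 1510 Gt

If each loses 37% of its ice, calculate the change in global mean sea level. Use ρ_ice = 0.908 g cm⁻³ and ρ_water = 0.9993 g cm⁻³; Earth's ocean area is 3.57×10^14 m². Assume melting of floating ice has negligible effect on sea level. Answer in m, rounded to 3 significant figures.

Koros: ice volume = 1.13×10^6 km² × 1360 m = 1.537×10^6 km³; 0.37 × 1.537×10^6 × (908/999.3) = 5.167×10^5 km³ of water.
The Ardor sea-ice cover is floating and already displaces its own weight of water, so its melt adds essentially nothing to sea level.
Total added water ≈ 5.167×10^14 m³ over 3.57×10^14 m² → Δh = 1.45 m.

≈ 1.45 m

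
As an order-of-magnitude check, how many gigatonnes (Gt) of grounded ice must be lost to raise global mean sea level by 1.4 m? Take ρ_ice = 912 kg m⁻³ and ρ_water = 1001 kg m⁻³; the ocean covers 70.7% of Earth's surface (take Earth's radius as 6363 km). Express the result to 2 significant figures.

≈ 5.0×10^5 Gt

Required water volume = Δh × A = 1.4 m × 3.60×10^14 m² = 5.036×10^14 m³.
ρ_w = 1001 kg m⁻³, so the mass of water = 5.036×10^14 m³ × 1001 kg m⁻³ = 5.041×10^17 kg = 5.0×10^5 Gt (and the same mass of ice, by conservation).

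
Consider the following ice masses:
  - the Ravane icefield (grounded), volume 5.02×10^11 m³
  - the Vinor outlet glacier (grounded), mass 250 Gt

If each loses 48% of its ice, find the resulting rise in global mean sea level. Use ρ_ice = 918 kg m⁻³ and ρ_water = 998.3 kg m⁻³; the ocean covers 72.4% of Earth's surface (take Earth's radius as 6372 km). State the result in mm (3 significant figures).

Ravane: 0.48 × 5.02×10^11 m³ × (918/998.3) = 2.216×10^11 m³ of water.
Vinor: 0.48 × 250 Gt = 1.200×10^14 kg; dividing by ρ_w = 998.3 kg m⁻³ gives 1.202×10^11 m³ of water.
Total added water ≈ 3.418×10^11 m³ over 3.69×10^14 m² → Δh = 9.25×10^-4 m = 0.925 mm.

≈ 0.925 mm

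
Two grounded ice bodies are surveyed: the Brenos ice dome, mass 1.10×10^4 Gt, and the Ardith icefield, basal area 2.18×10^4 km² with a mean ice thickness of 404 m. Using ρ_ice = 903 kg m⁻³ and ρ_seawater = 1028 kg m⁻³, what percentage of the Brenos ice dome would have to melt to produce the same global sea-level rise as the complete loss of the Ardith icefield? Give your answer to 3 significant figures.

Equal sea-level rise means equal mass of meltwater, i.e. equal mass of ice lost.
Ice mass of Ardith: 7.953×10^15 kg; ice mass of Brenos: 1.100×10^16 kg.
Fraction required = 7.953×10^15 / 1.100×10^16 = 0.723 → 72.3 %.

≈ 72.3 %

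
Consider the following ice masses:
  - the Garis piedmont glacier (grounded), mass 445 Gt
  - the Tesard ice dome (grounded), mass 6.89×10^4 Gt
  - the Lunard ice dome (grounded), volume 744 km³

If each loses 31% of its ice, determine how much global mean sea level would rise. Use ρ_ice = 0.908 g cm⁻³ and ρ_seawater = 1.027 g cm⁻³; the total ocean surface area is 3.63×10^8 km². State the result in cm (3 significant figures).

Garis: 0.31 × 445 Gt = 1.379×10^14 kg; dividing by ρ_w = 1.027 g cm⁻³ = 1027 kg m⁻³ gives 1.343×10^11 m³ of water.
Tesard: 0.31 × 6.89×10^4 Gt = 2.136×10^16 kg; dividing by ρ_w = 1027 kg m⁻³ gives 2.080×10^13 m³ of water.
Lunard: 0.31 × 744 km³ × (908/1027) = 203.9 km³ of water.
Total added water ≈ 2.114×10^13 m³ over 3.63×10^14 m² → Δh = 0.0582 m = 5.82 cm.

≈ 5.82 cm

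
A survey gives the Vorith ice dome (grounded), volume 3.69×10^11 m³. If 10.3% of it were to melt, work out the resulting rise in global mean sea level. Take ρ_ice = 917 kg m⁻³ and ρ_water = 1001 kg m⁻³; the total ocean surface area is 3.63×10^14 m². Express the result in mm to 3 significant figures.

Vorith: 0.103 × 3.69×10^11 m³ × (917/1001) = 3.482×10^10 m³ of water.
Spread over 3.63×10^14 m² of ocean, Δh = 3.482×10^10 / 3.63×10^14 = 9.59×10^-5 m = 0.0959 mm.

≈ 0.0959 mm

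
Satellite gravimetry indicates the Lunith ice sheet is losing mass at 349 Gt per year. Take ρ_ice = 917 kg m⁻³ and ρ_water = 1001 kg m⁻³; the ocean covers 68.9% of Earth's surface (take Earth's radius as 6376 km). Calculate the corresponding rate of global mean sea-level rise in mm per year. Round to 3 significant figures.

≈ 0.991 mm/yr

ρ_w = 1001 kg m⁻³. Annual water volume added = 349 Gt / ρ_w = 3.490×10^14 kg / 1001 kg m⁻³ = 3.487×10^11 m³.
Δh per year = 3.487×10^11 / 3.52×10^14 = 9.91×10^-4 m = 0.991 mm.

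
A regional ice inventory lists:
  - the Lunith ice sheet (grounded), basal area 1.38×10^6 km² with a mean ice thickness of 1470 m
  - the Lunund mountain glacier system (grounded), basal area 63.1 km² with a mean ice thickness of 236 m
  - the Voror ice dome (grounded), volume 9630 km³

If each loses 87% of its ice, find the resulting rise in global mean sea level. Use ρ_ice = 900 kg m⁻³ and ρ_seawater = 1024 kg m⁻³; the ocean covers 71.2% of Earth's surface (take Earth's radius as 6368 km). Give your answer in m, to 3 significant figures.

Lunith: ice volume = 1.38×10^6 km² × 1470 m = 2.029×10^6 km³; 0.87 × 2.029×10^6 × (900/1024) = 1.551×10^6 km³ of water.
Lunund: ice volume = 63.1 km² × 236 m = 14.89 km³; 0.87 × 14.89 × (900/1024) = 11.39 km³ of water.
Voror: 0.87 × 9630 km³ × (900/1024) = 7364 km³ of water.
Total added water ≈ 1.559×10^15 m³ over 3.63×10^14 m² → Δh = 4.30 m.

≈ 4.30 m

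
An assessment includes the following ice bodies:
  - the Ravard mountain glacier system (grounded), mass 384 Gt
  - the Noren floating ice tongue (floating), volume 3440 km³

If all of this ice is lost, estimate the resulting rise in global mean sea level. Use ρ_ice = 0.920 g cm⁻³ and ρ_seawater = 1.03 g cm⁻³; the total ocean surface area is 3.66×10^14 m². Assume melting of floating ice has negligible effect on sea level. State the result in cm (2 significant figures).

Ravard: 384 Gt = 3.840×10^14 kg; dividing by ρ_w = 1.03 g cm⁻³ = 1030 kg m⁻³ gives 3.728×10^11 m³ of water.
The Noren floating ice tongue is floating and already displaces its own weight of water, so its melt adds essentially nothing to sea level.
Total added water ≈ 3.728×10^11 m³ over 3.66×10^14 m² → Δh = 1.02×10^-3 m = 0.10 cm.

≈ 0.10 cm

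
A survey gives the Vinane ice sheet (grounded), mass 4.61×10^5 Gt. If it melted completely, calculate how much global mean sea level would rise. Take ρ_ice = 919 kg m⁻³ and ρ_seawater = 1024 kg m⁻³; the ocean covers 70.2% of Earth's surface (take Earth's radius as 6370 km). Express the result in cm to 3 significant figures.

Vinane: 4.61×10^5 Gt = 4.610×10^17 kg; dividing by ρ_w = 1024 kg m⁻³ gives 4.502×10^14 m³ of water.
Spread over 3.58×10^14 m² of ocean, Δh = 4.502×10^14 / 3.58×10^14 = 1.26 m = 126 cm.

≈ 126 cm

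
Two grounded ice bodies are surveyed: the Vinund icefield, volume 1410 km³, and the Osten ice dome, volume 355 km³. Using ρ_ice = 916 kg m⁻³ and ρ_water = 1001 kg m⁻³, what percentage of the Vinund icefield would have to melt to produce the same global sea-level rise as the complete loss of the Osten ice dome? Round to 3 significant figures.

≈ 25.2 %

Equal sea-level rise means equal mass of meltwater, i.e. equal mass of ice lost.
Ice mass of Osten: 3.252×10^14 kg; ice mass of Vinund: 1.292×10^15 kg.
Fraction required = 3.252×10^14 / 1.292×10^15 = 0.252 → 25.2 %.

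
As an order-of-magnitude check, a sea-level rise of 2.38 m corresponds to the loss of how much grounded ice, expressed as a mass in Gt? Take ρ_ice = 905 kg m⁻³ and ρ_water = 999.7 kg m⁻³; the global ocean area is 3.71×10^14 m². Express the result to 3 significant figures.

Required water volume = Δh × A = 2.38 m × 3.71×10^14 m² = 8.830×10^14 m³.
ρ_w = 999.7 kg m⁻³, so the mass of water = 8.830×10^14 m³ × 999.7 kg m⁻³ = 8.827×10^17 kg = 8.83×10^5 Gt (and the same mass of ice, by conservation).

≈ 8.83×10^5 Gt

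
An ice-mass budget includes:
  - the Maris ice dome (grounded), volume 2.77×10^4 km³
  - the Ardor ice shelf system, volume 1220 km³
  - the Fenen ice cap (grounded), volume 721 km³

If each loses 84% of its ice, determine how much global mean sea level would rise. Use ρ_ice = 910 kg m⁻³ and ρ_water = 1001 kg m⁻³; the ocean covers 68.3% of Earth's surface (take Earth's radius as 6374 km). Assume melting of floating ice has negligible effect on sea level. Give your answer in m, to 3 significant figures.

≈ 0.0622 m

Maris: 0.84 × 2.77×10^4 km³ × (910/1001) = 2.115×10^4 km³ of water.
The Ardor ice shelf system is floating and already displaces its own weight of water, so its melt adds essentially nothing to sea level.
Fenen: 0.84 × 721 km³ × (910/1001) = 550.6 km³ of water.
Total added water ≈ 2.170×10^13 m³ over 3.49×10^14 m² → Δh = 0.0622 m.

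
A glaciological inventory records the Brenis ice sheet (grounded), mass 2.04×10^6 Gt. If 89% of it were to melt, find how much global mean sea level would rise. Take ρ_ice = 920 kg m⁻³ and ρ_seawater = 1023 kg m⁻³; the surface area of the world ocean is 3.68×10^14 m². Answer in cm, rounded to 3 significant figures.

Brenis: 0.89 × 2.04×10^6 Gt = 1.816×10^18 kg; dividing by ρ_w = 1023 kg m⁻³ gives 1.775×10^15 m³ of water.
Spread over 3.68×10^14 m² of ocean, Δh = 1.775×10^15 / 3.68×10^14 = 4.82 m = 482 cm.

≈ 482 cm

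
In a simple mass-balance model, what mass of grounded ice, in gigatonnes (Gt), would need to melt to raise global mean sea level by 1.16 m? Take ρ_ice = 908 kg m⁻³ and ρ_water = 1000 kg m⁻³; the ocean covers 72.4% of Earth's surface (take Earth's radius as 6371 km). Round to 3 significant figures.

≈ 4.28×10^5 Gt

Required water volume = Δh × A = 1.16 m × 3.69×10^14 m² = 4.284×10^14 m³.
ρ_w = 1000 kg m⁻³, so the mass of water = 4.284×10^14 m³ × 1000 kg m⁻³ = 4.284×10^17 kg = 4.28×10^5 Gt (and the same mass of ice, by conservation).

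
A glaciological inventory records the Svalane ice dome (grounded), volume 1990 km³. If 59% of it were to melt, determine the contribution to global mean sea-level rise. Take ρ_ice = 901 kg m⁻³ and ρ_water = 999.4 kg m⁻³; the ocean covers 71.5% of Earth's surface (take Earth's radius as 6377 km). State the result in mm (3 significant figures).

Svalane: 0.59 × 1990 km³ × (901/999.4) = 1058 km³ of water.
Spread over 3.65×10^14 m² of ocean, Δh = 1.058×10^12 / 3.65×10^14 = 2.90×10^-3 m = 2.90 mm.

≈ 2.90 mm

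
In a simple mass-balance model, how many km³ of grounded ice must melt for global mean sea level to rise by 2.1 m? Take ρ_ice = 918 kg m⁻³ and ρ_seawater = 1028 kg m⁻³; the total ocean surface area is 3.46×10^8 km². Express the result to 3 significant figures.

≈ 8.14×10^5 km³

Required water volume = Δh × A = 2.1 m × 3.46×10^14 m² = 7.266×10^14 m³ = 7.266×10^5 km³.
Ice volume = water volume × ρ_w/ρ_ice = 7.266×10^5 × 1028/918 = 8.14×10^5 km³.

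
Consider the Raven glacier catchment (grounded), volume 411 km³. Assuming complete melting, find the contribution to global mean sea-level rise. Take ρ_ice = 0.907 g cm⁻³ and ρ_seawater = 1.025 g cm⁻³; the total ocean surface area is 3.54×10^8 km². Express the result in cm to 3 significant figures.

Raven: 411 km³ × (907/1025) = 363.7 km³ of water.
Spread over 3.54×10^14 m² of ocean, Δh = 3.637×10^11 / 3.54×10^14 = 1.03×10^-3 m = 0.103 cm.

≈ 0.103 cm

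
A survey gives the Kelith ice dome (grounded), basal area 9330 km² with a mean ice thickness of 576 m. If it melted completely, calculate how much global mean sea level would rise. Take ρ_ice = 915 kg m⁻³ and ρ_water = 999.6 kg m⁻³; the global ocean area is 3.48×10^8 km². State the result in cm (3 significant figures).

Kelith: ice volume = 9330 km² × 576 m = 5374 km³; 5374 × (915/999.6) = 4919 km³ of water.
Spread over 3.48×10^14 m² of ocean, Δh = 4.919×10^12 / 3.48×10^14 = 0.0141 m = 1.41 cm.

≈ 1.41 cm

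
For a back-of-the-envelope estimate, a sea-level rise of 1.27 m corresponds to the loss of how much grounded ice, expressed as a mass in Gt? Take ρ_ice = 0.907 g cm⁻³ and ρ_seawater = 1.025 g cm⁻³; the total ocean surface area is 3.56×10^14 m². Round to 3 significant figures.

≈ 4.63×10^5 Gt

Required water volume = Δh × A = 1.27 m × 3.56×10^14 m² = 4.521×10^14 m³.
ρ_w = 1.025 g cm⁻³ = 1025 kg m⁻³, so the mass of water = 4.521×10^14 m³ × 1025 kg m⁻³ = 4.634×10^17 kg = 4.63×10^5 Gt (and the same mass of ice, by conservation).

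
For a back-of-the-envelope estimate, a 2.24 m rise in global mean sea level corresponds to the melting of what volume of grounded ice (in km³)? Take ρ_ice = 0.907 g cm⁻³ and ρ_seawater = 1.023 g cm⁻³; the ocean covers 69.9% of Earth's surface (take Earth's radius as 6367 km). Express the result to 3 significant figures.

≈ 9.00×10^5 km³

Required water volume = Δh × A = 2.24 m × 3.56×10^14 m² = 7.976×10^14 m³ = 7.976×10^5 km³.
Ice volume = water volume × ρ_w/ρ_ice = 7.976×10^5 × 1023/907 = 9.00×10^5 km³.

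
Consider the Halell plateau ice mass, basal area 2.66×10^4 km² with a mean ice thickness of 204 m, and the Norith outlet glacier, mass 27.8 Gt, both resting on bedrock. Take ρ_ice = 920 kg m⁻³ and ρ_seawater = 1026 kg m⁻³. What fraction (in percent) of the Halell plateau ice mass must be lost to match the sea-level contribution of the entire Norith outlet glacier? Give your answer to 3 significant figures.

Equal sea-level rise means equal mass of meltwater, i.e. equal mass of ice lost.
Ice mass of Norith: 2.780×10^13 kg; ice mass of Halell: 4.992×10^15 kg.
Fraction required = 2.780×10^13 / 4.992×10^15 = 5.57×10^-3 → 0.557 %.

≈ 0.557 %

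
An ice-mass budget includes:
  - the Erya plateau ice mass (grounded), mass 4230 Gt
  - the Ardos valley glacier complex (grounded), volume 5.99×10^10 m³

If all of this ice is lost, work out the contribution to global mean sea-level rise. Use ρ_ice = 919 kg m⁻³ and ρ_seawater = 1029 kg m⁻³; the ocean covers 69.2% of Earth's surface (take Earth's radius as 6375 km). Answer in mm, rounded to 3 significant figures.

Erya: 4230 Gt = 4.230×10^15 kg; dividing by ρ_w = 1029 kg m⁻³ gives 4.111×10^12 m³ of water.
Ardos: 5.99×10^10 m³ × (919/1029) = 5.350×10^10 m³ of water.
Total added water ≈ 4.164×10^12 m³ over 3.53×10^14 m² → Δh = 0.0118 m = 11.8 mm.

≈ 11.8 mm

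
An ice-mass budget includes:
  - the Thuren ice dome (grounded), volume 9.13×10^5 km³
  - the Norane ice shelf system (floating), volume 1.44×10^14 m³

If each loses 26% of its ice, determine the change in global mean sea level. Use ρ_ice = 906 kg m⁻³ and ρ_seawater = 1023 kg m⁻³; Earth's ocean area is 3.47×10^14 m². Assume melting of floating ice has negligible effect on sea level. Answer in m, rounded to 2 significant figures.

Thuren: 0.26 × 9.13×10^5 km³ × (906/1023) = 2.102×10^5 km³ of water.
The Norane ice shelf system is floating and already displaces its own weight of water, so its melt adds essentially nothing to sea level.
Total added water ≈ 2.102×10^14 m³ over 3.47×10^14 m² → Δh = 0.606 m.

≈ 0.61 m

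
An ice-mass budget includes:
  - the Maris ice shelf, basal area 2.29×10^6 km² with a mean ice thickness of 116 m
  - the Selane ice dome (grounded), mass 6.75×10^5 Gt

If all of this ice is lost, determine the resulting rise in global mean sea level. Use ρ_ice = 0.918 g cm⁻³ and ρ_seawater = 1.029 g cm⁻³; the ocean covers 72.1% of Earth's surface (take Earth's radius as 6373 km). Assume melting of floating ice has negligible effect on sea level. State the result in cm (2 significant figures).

≈ 180 cm

The Maris ice shelf is floating and already displaces its own weight of water, so its melt adds essentially nothing to sea level.
Selane: 6.75×10^5 Gt = 6.750×10^17 kg; dividing by ρ_w = 1.029 g cm⁻³ = 1029 kg m⁻³ gives 6.560×10^14 m³ of water.
Total added water ≈ 6.560×10^14 m³ over 3.68×10^14 m² → Δh = 1.78 m = 180 cm.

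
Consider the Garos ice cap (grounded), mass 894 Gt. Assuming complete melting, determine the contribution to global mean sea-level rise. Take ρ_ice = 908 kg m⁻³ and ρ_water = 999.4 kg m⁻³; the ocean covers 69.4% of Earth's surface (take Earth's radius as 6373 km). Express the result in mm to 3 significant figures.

Garos: 894 Gt = 8.940×10^14 kg; dividing by ρ_w = 999.4 kg m⁻³ gives 8.945×10^11 m³ of water.
Spread over 3.54×10^14 m² of ocean, Δh = 8.945×10^11 / 3.54×10^14 = 2.53×10^-3 m = 2.53 mm.

≈ 2.53 mm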